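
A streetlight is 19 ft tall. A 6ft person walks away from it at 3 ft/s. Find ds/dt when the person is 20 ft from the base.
18/13 ft/s

By similar triangles: 19/(x+s) = 6/s
Solving: s = 6x/13
ds/dt = 6/13 · dx/dt = 6/13 · 3 = 18/13 ft/s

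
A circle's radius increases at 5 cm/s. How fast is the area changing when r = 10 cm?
100π cm²/s

A = πr²
dA/dt = 2πr · dr/dt = 2π(10)(5) = 100π cm²/s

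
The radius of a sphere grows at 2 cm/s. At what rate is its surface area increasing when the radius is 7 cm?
112π cm²/s

S = 4πr²
dS/dt = dS/dr · dr/dt = 8πr · 2
At r = 7: dS/dt = 112π cm²/s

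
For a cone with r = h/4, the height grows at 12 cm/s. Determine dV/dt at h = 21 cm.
1323π/4 cm³/s

V = (1/3)π(h/4)²h = πh³/48
dV/dt = πh²/16 · 12
At h = 21: dV/dt = 1323π/4 cm³/s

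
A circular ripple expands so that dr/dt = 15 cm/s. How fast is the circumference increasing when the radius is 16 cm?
30π cm/s

C = 2πr
dC/dt = 2π · dr/dt = 2π · 15 = 30π cm/s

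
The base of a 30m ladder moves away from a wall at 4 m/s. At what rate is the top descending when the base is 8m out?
16√209/209 ≈ 1.107 m/s

x² + y² = 30²
2x·dx/dt + 2y·dy/dt = 0
dy/dt = -x/y · dx/dt = -8/(2√209) · 4 = -16√209/209 m/s
The top is descending at 16√209/209 ≈ 1.107 m/s.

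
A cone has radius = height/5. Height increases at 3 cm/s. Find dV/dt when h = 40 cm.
192π cm³/s

V = (1/3)π(h/5)²h = πh³/75
dV/dt = πh²/25 · 3
At h = 40: dV/dt = 192π cm³/s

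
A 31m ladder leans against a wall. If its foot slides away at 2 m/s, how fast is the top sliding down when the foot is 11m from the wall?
11√210/210 ≈ 0.7591 m/s

x² + y² = 31²
2x·dx/dt + 2y·dy/dt = 0
dy/dt = -x/y · dx/dt = -11/(2√210) · 2 = -11√210/210 m/s
The top is descending at 11√210/210 ≈ 0.7591 m/s.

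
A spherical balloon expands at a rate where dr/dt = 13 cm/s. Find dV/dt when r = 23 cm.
27508π cm³/s

V = (4/3)πr³
dV/dt = dV/dr · dr/dt = 4πr² · 13
At r = 23: dV/dt = 27508π cm³/s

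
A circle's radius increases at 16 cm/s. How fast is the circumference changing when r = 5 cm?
32π cm/s

C = 2πr
dC/dt = 2π · dr/dt = 2π · 16 = 32π cm/s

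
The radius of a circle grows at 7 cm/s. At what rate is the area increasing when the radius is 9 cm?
126π cm²/s

A = πr²
dA/dt = 2πr · dr/dt = 2π(9)(7) = 126π cm²/s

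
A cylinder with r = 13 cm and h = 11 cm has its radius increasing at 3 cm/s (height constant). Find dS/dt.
222π cm²/s

S = 2πrh + 2πr² (lateral + bases)
dS/dt = (2πh + 4πr)·dr/dt = (2π·11 + 4π·13)·3
= 222π cm²/s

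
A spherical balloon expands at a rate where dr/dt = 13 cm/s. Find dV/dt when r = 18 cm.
16848π cm³/s

V = (4/3)πr³
dV/dt = dV/dr · dr/dt = 4πr² · 13
At r = 18: dV/dt = 16848π cm³/s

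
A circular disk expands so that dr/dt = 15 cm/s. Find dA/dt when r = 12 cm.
360π cm²/s

A = πr²
dA/dt = 2πr · dr/dt = 2π(12)(15) = 360π cm²/s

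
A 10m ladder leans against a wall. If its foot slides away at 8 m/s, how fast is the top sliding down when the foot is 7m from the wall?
56√51/51 ≈ 7.842 m/s

x² + y² = 10²
2x·dx/dt + 2y·dy/dt = 0
dy/dt = -x/y · dx/dt = -7/√51 · 8 = -56√51/51 m/s
The top is descending at 56√51/51 ≈ 7.842 m/s.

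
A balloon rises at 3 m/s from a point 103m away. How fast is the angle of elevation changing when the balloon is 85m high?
0.017326 rad/s

tan(θ) = y/103
sec²(θ) · dθ/dt = (1/103) · dy/dt
dθ/dt = cos²(θ)/103 · 3 = 103/(103² + 85²) · 3
dθ/dt = 0.017326 rad/s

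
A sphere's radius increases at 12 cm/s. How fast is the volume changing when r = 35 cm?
58800π cm³/s

V = (4/3)πr³
dV/dt = dV/dr · dr/dt = 4πr² · 12
At r = 35: dV/dt = 58800π cm³/s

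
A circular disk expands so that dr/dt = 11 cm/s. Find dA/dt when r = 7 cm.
154π cm²/s

A = πr²
dA/dt = 2πr · dr/dt = 2π(7)(11) = 154π cm²/s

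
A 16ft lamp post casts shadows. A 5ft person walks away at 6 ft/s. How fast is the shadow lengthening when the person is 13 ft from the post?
30/11 ft/s

By similar triangles: 16/(x+s) = 5/s
Solving: s = 5x/11
ds/dt = 5/11 · dx/dt = 5/11 · 6 = 30/11 ft/s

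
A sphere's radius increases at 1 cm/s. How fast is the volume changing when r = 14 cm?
784π cm³/s

V = (4/3)πr³
dV/dt = dV/dr · dr/dt = 4πr² · 1
At r = 14: dV/dt = 784π cm³/s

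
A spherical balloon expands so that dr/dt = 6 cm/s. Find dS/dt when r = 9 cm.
432π cm²/s

S = 4πr²
dS/dt = dS/dr · dr/dt = 8πr · 6
At r = 9: dS/dt = 432π cm²/s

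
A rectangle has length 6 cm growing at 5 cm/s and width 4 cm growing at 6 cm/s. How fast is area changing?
56 cm²/s

A = lw
dA/dt = w·dl/dt + l·dw/dt = 4·5 + 6·6 = 56 cm²/s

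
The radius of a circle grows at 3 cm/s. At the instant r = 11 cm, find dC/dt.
6π cm/s

C = 2πr
dC/dt = 2π · dr/dt = 2π · 3 = 6π cm/s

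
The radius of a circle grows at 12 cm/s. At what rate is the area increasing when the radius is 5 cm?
120π cm²/s

A = πr²
dA/dt = 2πr · dr/dt = 2π(5)(12) = 120π cm²/s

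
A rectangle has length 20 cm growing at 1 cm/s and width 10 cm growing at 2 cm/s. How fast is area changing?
50 cm²/s

A = lw
dA/dt = w·dl/dt + l·dw/dt = 10·1 + 20·2 = 50 cm²/s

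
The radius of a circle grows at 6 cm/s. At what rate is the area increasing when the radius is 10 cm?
120π cm²/s

A = πr²
dA/dt = 2πr · dr/dt = 2π(10)(6) = 120π cm²/s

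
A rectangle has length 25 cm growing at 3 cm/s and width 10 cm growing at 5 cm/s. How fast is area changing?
155 cm²/s

A = lw
dA/dt = w·dl/dt + l·dw/dt = 10·3 + 25·5 = 155 cm²/s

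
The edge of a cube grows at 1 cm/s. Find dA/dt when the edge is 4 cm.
48 cm²/s

A = 6s²
dA/dt = 12s · ds/dt = 12·4·1 = 48 cm²/s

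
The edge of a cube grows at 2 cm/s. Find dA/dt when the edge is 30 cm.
720 cm²/s

A = 6s²
dA/dt = 12s · ds/dt = 12·30·2 = 720 cm²/s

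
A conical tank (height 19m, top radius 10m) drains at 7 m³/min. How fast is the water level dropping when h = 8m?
2527/(6400π) ≈ 0.1257 m/min

r/h = 10/19, so r = (10/19)h
V = (1/3)πr²h = (1/3)π((10/19)h)²h = (100/1083)πh³
dV/dh = (100/361)πh²
dh/dt = (dV/dt)/(dV/dh) = -7/((100/361)π·8²) = -2527/(6400π) m/min
The level is dropping at 2527/(6400π) ≈ 0.1257 m/min.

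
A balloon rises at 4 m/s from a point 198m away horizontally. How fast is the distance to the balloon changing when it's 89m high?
356√1885/9425 ≈ 1.64 m/s

z² = 198² + y²
z = √(198² + 89²) = 5√1885
dz/dt = y/z · dy/dt = 89/(5√1885) · 4 = 356√1885/9425 ≈ 1.64 m/s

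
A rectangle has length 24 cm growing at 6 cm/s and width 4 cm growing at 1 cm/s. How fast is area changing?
48 cm²/s

A = lw
dA/dt = w·dl/dt + l·dw/dt = 4·6 + 24·1 = 48 cm²/s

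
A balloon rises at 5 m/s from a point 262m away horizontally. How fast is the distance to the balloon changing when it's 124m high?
62√21005/4201 ≈ 2.139 m/s

z² = 262² + y²
z = √(262² + 124²) = 2√21005
dz/dt = y/z · dy/dt = 124/(2√21005) · 5 = 62√21005/4201 ≈ 2.139 m/s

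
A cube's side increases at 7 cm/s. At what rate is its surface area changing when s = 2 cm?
168 cm²/s

A = 6s²
dA/dt = 12s · ds/dt = 12·2·7 = 168 cm²/s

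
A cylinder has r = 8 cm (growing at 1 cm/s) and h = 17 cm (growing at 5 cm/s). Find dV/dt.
592π cm³/s

V = πr²h
dV/dt = 2πrh·dr/dt + πr²·dh/dt
= 2π(8)(17)(1) + π(8)²(5)
= 592π cm³/s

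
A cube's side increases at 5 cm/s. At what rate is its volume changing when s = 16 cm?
3840 cm³/s

V = s³
dV/dt = 3s² · ds/dt = 3·16²·5 = 3840 cm³/s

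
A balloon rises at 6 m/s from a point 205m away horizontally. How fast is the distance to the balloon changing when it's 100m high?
120√2081/2081 ≈ 2.631 m/s

z² = 205² + y²
z = √(205² + 100²) = 5√2081
dz/dt = y/z · dy/dt = 100/(5√2081) · 6 = 120√2081/2081 ≈ 2.631 m/s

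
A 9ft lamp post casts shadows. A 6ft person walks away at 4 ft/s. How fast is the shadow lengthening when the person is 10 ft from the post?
8 ft/s

By similar triangles: 9/(x+s) = 6/s
Solving: s = 6x/3
ds/dt = 6/3 · dx/dt = 2 · 4 = 8 ft/s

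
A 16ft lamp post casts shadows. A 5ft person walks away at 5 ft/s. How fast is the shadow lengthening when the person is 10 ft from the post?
25/11 ft/s

By similar triangles: 16/(x+s) = 5/s
Solving: s = 5x/11
ds/dt = 5/11 · dx/dt = 5/11 · 5 = 25/11 ft/s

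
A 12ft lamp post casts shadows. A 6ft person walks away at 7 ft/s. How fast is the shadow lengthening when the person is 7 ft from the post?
7 ft/s

By similar triangles: 12/(x+s) = 6/s
Solving: s = 6x/6
ds/dt = 6/6 · dx/dt = 1 · 7 = 7 ft/s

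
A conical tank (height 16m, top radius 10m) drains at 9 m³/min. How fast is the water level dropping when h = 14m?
144/(1225π) ≈ 0.03742 m/min

r/h = 10/16, so r = (5/8)h
V = (1/3)πr²h = (1/3)π((5/8)h)²h = (25/192)πh³
dV/dh = (25/64)πh²
dh/dt = (dV/dt)/(dV/dh) = -9/((25/64)π·14²) = -144/(1225π) m/min
The level is dropping at 144/(1225π) ≈ 0.03742 m/min.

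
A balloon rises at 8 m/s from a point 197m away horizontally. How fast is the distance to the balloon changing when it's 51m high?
204√41410/20705 ≈ 2.005 m/s

z² = 197² + y²
z = √(197² + 51²) = √41410
dz/dt = y/z · dy/dt = 51/√41410 · 8 = 204√41410/20705 ≈ 2.005 m/s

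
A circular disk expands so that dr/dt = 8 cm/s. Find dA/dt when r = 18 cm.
288π cm²/s

A = πr²
dA/dt = 2πr · dr/dt = 2π(18)(8) = 288π cm²/s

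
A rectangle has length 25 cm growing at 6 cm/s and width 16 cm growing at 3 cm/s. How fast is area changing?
171 cm²/s

A = lw
dA/dt = w·dl/dt + l·dw/dt = 16·6 + 25·3 = 171 cm²/s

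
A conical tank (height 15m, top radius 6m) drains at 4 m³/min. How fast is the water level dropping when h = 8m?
25/(64π) ≈ 0.1243 m/min

r/h = 6/15, so r = (2/5)h
V = (1/3)πr²h = (1/3)π((2/5)h)²h = (4/75)πh³
dV/dh = (4/25)πh²
dh/dt = (dV/dt)/(dV/dh) = -4/((4/25)π·8²) = -25/(64π) m/min
The level is dropping at 25/(64π) ≈ 0.1243 m/min.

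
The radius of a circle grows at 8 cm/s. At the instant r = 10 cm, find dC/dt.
16π cm/s

C = 2πr
dC/dt = 2π · dr/dt = 2π · 8 = 16π cm/s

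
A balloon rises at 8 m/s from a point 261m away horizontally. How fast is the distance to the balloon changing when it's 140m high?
1120√87721/87721 ≈ 3.782 m/s

z² = 261² + y²
z = √(261² + 140²) = √87721
dz/dt = y/z · dy/dt = 140/√87721 · 8 = 1120√87721/87721 ≈ 3.782 m/s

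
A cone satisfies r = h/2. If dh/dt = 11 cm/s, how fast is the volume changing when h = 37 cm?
15059π/4 cm³/s

V = (1/3)π(h/2)²h = πh³/12
dV/dt = πh²/4 · 11
At h = 37: dV/dt = 15059π/4 cm³/s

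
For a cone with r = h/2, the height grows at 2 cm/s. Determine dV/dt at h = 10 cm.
50π cm³/s

V = (1/3)π(h/2)²h = πh³/12
dV/dt = πh²/4 · 2
At h = 10: dV/dt = 50π cm³/s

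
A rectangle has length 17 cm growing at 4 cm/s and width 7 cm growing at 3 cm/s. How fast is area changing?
79 cm²/s

A = lw
dA/dt = w·dl/dt + l·dw/dt = 7·4 + 17·3 = 79 cm²/s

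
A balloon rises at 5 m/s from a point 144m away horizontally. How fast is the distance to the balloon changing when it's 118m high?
59√8665/1733 ≈ 3.169 m/s

z² = 144² + y²
z = √(144² + 118²) = 2√8665
dz/dt = y/z · dy/dt = 118/(2√8665) · 5 = 59√8665/1733 ≈ 3.169 m/s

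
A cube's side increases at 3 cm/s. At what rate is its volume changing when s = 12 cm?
1296 cm³/s

V = s³
dV/dt = 3s² · ds/dt = 3·12²·3 = 1296 cm³/s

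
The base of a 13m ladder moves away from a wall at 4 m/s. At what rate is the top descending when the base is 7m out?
7√30/15 ≈ 2.556 m/s

x² + y² = 13²
2x·dx/dt + 2y·dy/dt = 0
dy/dt = -x/y · dx/dt = -7/(2√30) · 4 = -7√30/15 m/s
The top is descending at 7√30/15 ≈ 2.556 m/s.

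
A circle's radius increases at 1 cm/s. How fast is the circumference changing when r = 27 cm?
2π cm/s

C = 2πr
dC/dt = 2π · dr/dt = 2π · 1 = 2π cm/s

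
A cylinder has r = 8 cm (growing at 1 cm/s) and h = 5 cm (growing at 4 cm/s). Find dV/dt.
336π cm³/s

V = πr²h
dV/dt = 2πrh·dr/dt + πr²·dh/dt
= 2π(8)(5)(1) + π(8)²(4)
= 336π cm³/s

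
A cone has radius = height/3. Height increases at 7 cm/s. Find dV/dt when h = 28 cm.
5488π/9 cm³/s

V = (1/3)π(h/3)²h = πh³/27
dV/dt = πh²/9 · 7
At h = 28: dV/dt = 5488π/9 cm³/s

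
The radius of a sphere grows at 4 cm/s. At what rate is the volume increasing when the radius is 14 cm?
3136π cm³/s

V = (4/3)πr³
dV/dt = dV/dr · dr/dt = 4πr² · 4
At r = 14: dV/dt = 3136π cm³/s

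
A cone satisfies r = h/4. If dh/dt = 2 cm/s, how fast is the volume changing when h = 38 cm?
361π/2 cm³/s

V = (1/3)π(h/4)²h = πh³/48
dV/dt = πh²/16 · 2
At h = 38: dV/dt = 361π/2 cm³/s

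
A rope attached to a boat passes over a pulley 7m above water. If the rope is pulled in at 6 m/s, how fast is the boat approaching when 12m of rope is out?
72√95/95 ≈ 7.387 m/s

rope² = x² + 7²
x = √(12² - 7²) = √95
dx/dt = (rope/x) · d(rope)/dt = (12/√95) · (-6) = -72√95/95 m/s
The boat approaches at 72√95/95 ≈ 7.387 m/s.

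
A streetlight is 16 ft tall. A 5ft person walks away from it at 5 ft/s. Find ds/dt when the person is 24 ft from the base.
25/11 ft/s

By similar triangles: 16/(x+s) = 5/s
Solving: s = 5x/11
ds/dt = 5/11 · dx/dt = 5/11 · 5 = 25/11 ft/s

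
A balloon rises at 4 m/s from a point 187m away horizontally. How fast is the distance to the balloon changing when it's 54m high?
216√37885/37885 ≈ 1.11 m/s

z² = 187² + y²
z = √(187² + 54²) = √37885
dz/dt = y/z · dy/dt = 54/√37885 · 4 = 216√37885/37885 ≈ 1.11 m/s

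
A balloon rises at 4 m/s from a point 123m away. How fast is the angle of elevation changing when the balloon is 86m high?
0.021842 rad/s

tan(θ) = y/123
sec²(θ) · dθ/dt = (1/123) · dy/dt
dθ/dt = cos²(θ)/123 · 4 = 123/(123² + 86²) · 4
dθ/dt = 0.021842 rad/s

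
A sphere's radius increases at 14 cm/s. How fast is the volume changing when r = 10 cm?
5600π cm³/s

V = (4/3)πr³
dV/dt = dV/dr · dr/dt = 4πr² · 14
At r = 10: dV/dt = 5600π cm³/s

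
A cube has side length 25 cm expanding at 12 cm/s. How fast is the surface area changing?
3600 cm²/s

A = 6s²
dA/dt = 12s · ds/dt = 12·25·12 = 3600 cm²/s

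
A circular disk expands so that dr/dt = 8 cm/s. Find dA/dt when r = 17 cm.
272π cm²/s

A = πr²
dA/dt = 2πr · dr/dt = 2π(17)(8) = 272π cm²/s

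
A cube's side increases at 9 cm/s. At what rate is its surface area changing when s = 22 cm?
2376 cm²/s

A = 6s²
dA/dt = 12s · ds/dt = 12·22·9 = 2376 cm²/s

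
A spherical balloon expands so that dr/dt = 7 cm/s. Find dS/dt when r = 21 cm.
1176π cm²/s

S = 4πr²
dS/dt = dS/dr · dr/dt = 8πr · 7
At r = 21: dS/dt = 1176π cm²/s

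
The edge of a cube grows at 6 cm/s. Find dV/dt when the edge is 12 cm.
2592 cm³/s

V = s³
dV/dt = 3s² · ds/dt = 3·12²·6 = 2592 cm³/s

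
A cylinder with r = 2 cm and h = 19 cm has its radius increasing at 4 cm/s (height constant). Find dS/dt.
184π cm²/s

S = 2πrh + 2πr² (lateral + bases)
dS/dt = (2πh + 4πr)·dr/dt = (2π·19 + 4π·2)·4
= 184π cm²/s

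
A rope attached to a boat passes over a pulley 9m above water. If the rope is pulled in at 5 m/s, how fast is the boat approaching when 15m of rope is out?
25/4 = 6.25 m/s

rope² = x² + 9²
x = √(15² - 9²) = 12
dx/dt = (rope/x) · d(rope)/dt = (15/12) · (-5) = -25/4 m/s
The boat approaches at 25/4 = 6.25 m/s.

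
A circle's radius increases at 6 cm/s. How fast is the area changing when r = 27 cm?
324π cm²/s

A = πr²
dA/dt = 2πr · dr/dt = 2π(27)(6) = 324π cm²/s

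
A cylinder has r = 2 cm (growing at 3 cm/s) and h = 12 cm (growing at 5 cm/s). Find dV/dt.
164π cm³/s

V = πr²h
dV/dt = 2πrh·dr/dt + πr²·dh/dt
= 2π(2)(12)(3) + π(2)²(5)
= 164π cm³/s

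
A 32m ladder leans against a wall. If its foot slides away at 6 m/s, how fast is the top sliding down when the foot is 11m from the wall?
22√903/301 ≈ 2.196 m/s

x² + y² = 32²
2x·dx/dt + 2y·dy/dt = 0
dy/dt = -x/y · dx/dt = -11/√903 · 6 = -22√903/301 m/s
The top is descending at 22√903/301 ≈ 2.196 m/s.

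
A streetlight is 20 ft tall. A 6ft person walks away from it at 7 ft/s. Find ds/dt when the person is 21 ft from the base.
3 ft/s

By similar triangles: 20/(x+s) = 6/s
Solving: s = 6x/14
ds/dt = 6/14 · dx/dt = 3/7 · 7 = 3 ft/s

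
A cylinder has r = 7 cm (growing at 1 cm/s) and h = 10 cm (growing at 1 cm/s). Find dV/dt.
189π cm³/s

V = πr²h
dV/dt = 2πrh·dr/dt + πr²·dh/dt
= 2π(7)(10)(1) + π(7)²(1)
= 189π cm³/s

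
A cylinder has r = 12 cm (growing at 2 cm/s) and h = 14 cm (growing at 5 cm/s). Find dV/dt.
1392π cm³/s

V = πr²h
dV/dt = 2πrh·dr/dt + πr²·dh/dt
= 2π(12)(14)(2) + π(12)²(5)
= 1392π cm³/s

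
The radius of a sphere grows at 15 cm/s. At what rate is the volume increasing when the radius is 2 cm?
240π cm³/s

V = (4/3)πr³
dV/dt = dV/dr · dr/dt = 4πr² · 15
At r = 2: dV/dt = 240π cm³/s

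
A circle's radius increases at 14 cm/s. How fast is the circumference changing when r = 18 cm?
28π cm/s

C = 2πr
dC/dt = 2π · dr/dt = 2π · 14 = 28π cm/s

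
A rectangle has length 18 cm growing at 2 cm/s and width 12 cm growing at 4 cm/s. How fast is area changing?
96 cm²/s

A = lw
dA/dt = w·dl/dt + l·dw/dt = 12·2 + 18·4 = 96 cm²/s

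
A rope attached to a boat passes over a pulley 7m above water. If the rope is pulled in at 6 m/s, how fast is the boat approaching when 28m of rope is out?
8√15/5 ≈ 6.197 m/s

rope² = x² + 7²
x = √(28² - 7²) = 7√15
dx/dt = (rope/x) · d(rope)/dt = (28/(7√15)) · (-6) = -8√15/5 m/s
The boat approaches at 8√15/5 ≈ 6.197 m/s.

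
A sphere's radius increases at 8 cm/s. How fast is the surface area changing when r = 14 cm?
896π cm²/s

S = 4πr²
dS/dt = dS/dr · dr/dt = 8πr · 8
At r = 14: dS/dt = 896π cm²/s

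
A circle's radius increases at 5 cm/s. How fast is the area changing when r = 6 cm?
60π cm²/s

A = πr²
dA/dt = 2πr · dr/dt = 2π(6)(5) = 60π cm²/s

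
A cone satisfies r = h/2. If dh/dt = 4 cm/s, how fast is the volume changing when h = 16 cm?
256π cm³/s

V = (1/3)π(h/2)²h = πh³/12
dV/dt = πh²/4 · 4
At h = 16: dV/dt = 256π cm³/s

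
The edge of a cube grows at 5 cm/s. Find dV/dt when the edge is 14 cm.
2940 cm³/s

V = s³
dV/dt = 3s² · ds/dt = 3·14²·5 = 2940 cm³/s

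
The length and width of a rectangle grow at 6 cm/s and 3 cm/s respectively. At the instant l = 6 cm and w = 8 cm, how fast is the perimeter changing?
18 cm/s

P = 2(l + w)
dP/dt = 2(dl/dt + dw/dt) = 2(6 + 3) = 18 cm/s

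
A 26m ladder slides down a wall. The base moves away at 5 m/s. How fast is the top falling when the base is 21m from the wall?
21√235/47 ≈ 6.849 m/s

x² + y² = 26²
2x·dx/dt + 2y·dy/dt = 0
dy/dt = -x/y · dx/dt = -21/√235 · 5 = -21√235/47 m/s
The top is descending at 21√235/47 ≈ 6.849 m/s.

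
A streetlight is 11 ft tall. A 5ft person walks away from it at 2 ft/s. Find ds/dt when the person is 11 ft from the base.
5/3 ft/s

By similar triangles: 11/(x+s) = 5/s
Solving: s = 5x/6
ds/dt = 5/6 · dx/dt = 5/6 · 2 = 5/3 ft/s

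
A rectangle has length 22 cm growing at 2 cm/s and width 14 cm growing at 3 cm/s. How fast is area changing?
94 cm²/s

A = lw
dA/dt = w·dl/dt + l·dw/dt = 14·2 + 22·3 = 94 cm²/s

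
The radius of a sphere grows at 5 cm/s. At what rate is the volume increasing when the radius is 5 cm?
500π cm³/s

V = (4/3)πr³
dV/dt = dV/dr · dr/dt = 4πr² · 5
At r = 5: dV/dt = 500π cm³/s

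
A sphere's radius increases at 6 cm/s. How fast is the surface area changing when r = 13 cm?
624π cm²/s

S = 4πr²
dS/dt = dS/dr · dr/dt = 8πr · 6
At r = 13: dS/dt = 624π cm²/s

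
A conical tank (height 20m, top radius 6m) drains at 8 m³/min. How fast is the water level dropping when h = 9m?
800/(729π) ≈ 0.3493 m/min

r/h = 6/20, so r = (3/10)h
V = (1/3)πr²h = (1/3)π((3/10)h)²h = (3/100)πh³
dV/dh = (9/100)πh²
dh/dt = (dV/dt)/(dV/dh) = -8/((9/100)π·9²) = -800/(729π) m/min
The level is dropping at 800/(729π) ≈ 0.3493 m/min.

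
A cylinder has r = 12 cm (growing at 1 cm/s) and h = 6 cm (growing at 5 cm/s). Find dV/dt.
864π cm³/s

V = πr²h
dV/dt = 2πrh·dr/dt + πr²·dh/dt
= 2π(12)(6)(1) + π(12)²(5)
= 864π cm³/s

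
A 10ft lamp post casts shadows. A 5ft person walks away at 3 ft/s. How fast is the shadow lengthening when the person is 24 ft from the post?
3 ft/s

By similar triangles: 10/(x+s) = 5/s
Solving: s = 5x/5
ds/dt = 5/5 · dx/dt = 1 · 3 = 3 ft/s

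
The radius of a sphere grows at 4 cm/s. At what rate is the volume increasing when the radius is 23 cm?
8464π cm³/s

V = (4/3)πr³
dV/dt = dV/dr · dr/dt = 4πr² · 4
At r = 23: dV/dt = 8464π cm³/s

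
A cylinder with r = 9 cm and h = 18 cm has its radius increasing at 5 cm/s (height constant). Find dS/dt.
360π cm²/s

S = 2πrh + 2πr² (lateral + bases)
dS/dt = (2πh + 4πr)·dr/dt = (2π·18 + 4π·9)·5
= 360π cm²/s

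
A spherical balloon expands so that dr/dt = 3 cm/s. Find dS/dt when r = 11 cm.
264π cm²/s

S = 4πr²
dS/dt = dS/dr · dr/dt = 8πr · 3
At r = 11: dS/dt = 264π cm²/s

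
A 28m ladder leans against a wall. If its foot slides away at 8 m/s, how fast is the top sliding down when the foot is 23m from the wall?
184√255/255 ≈ 11.52 m/s

x² + y² = 28²
2x·dx/dt + 2y·dy/dt = 0
dy/dt = -x/y · dx/dt = -23/√255 · 8 = -184√255/255 m/s
The top is descending at 184√255/255 ≈ 11.52 m/s.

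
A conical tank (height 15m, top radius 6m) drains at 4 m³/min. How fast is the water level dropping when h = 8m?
25/(64π) ≈ 0.1243 m/min

r/h = 6/15, so r = (2/5)h
V = (1/3)πr²h = (1/3)π((2/5)h)²h = (4/75)πh³
dV/dh = (4/25)πh²
dh/dt = (dV/dt)/(dV/dh) = -4/((4/25)π·8²) = -25/(64π) m/min
The level is dropping at 25/(64π) ≈ 0.1243 m/min.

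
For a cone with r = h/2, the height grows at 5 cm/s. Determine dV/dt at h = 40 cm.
2000π cm³/s

V = (1/3)π(h/2)²h = πh³/12
dV/dt = πh²/4 · 5
At h = 40: dV/dt = 2000π cm³/s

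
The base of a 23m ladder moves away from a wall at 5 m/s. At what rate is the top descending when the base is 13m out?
13√10/12 ≈ 3.426 m/s

x² + y² = 23²
2x·dx/dt + 2y·dy/dt = 0
dy/dt = -x/y · dx/dt = -13/(6√10) · 5 = -13√10/12 m/s
The top is descending at 13√10/12 ≈ 3.426 m/s.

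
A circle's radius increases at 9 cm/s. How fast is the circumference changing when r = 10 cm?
18π cm/s

C = 2πr
dC/dt = 2π · dr/dt = 2π · 9 = 18π cm/s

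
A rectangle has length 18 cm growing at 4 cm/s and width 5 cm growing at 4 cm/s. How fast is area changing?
92 cm²/s

A = lw
dA/dt = w·dl/dt + l·dw/dt = 5·4 + 18·4 = 92 cm²/s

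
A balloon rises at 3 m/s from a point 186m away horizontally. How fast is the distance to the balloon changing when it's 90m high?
45√1186/1186 ≈ 1.307 m/s

z² = 186² + y²
z = √(186² + 90²) = 6√1186
dz/dt = y/z · dy/dt = 90/(6√1186) · 3 = 45√1186/1186 ≈ 1.307 m/s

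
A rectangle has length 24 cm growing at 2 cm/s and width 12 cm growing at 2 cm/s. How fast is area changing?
72 cm²/s

A = lw
dA/dt = w·dl/dt + l·dw/dt = 12·2 + 24·2 = 72 cm²/s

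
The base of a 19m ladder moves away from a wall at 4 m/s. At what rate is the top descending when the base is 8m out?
32√33/99 ≈ 1.857 m/s

x² + y² = 19²
2x·dx/dt + 2y·dy/dt = 0
dy/dt = -x/y · dx/dt = -8/(3√33) · 4 = -32√33/99 m/s
The top is descending at 32√33/99 ≈ 1.857 m/s.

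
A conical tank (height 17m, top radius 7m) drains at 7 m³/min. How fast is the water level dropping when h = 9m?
289/(567π) ≈ 0.1622 m/min

r/h = 7/17, so r = (7/17)h
V = (1/3)πr²h = (1/3)π((7/17)h)²h = (49/867)πh³
dV/dh = (49/289)πh²
dh/dt = (dV/dt)/(dV/dh) = -7/((49/289)π·9²) = -289/(567π) m/min
The level is dropping at 289/(567π) ≈ 0.1622 m/min.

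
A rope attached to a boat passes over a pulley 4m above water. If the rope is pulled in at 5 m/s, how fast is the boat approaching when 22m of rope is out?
55√13/39 ≈ 5.085 m/s

rope² = x² + 4²
x = √(22² - 4²) = 6√13
dx/dt = (rope/x) · d(rope)/dt = (22/(6√13)) · (-5) = -55√13/39 m/s
The boat approaches at 55√13/39 ≈ 5.085 m/s.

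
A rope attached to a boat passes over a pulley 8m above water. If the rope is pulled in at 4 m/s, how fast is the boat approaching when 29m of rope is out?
116√777/777 ≈ 4.161 m/s

rope² = x² + 8²
x = √(29² - 8²) = √777
dx/dt = (rope/x) · d(rope)/dt = (29/√777) · (-4) = -116√777/777 m/s
The boat approaches at 116√777/777 ≈ 4.161 m/s.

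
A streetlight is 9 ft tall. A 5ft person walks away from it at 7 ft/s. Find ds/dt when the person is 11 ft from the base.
35/4 ft/s

By similar triangles: 9/(x+s) = 5/s
Solving: s = 5x/4
ds/dt = 5/4 · dx/dt = 5/4 · 7 = 35/4 ft/s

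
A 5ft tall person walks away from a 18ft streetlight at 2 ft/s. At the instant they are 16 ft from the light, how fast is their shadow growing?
10/13 ft/s

By similar triangles: 18/(x+s) = 5/s
Solving: s = 5x/13
ds/dt = 5/13 · dx/dt = 5/13 · 2 = 10/13 ft/s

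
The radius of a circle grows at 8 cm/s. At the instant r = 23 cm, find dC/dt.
16π cm/s

C = 2πr
dC/dt = 2π · dr/dt = 2π · 8 = 16π cm/s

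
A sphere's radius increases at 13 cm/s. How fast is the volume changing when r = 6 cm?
1872π cm³/s

V = (4/3)πr³
dV/dt = dV/dr · dr/dt = 4πr² · 13
At r = 6: dV/dt = 1872π cm³/s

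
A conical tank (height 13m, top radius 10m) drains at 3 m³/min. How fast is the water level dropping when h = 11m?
507/(12100π) ≈ 0.01334 m/min

r/h = 10/13, so r = (10/13)h
V = (1/3)πr²h = (1/3)π((10/13)h)²h = (100/507)πh³
dV/dh = (100/169)πh²
dh/dt = (dV/dt)/(dV/dh) = -3/((100/169)π·11²) = -507/(12100π) m/min
The level is dropping at 507/(12100π) ≈ 0.01334 m/min.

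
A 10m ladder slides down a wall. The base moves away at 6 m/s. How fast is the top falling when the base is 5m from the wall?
2√3 ≈ 3.464 m/s

x² + y² = 10²
2x·dx/dt + 2y·dy/dt = 0
dy/dt = -x/y · dx/dt = -5/(5√3) · 6 = -2√3 m/s
The top is descending at 2√3 ≈ 3.464 m/s.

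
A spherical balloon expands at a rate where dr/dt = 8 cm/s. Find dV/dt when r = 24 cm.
18432π cm³/s

V = (4/3)πr³
dV/dt = dV/dr · dr/dt = 4πr² · 8
At r = 24: dV/dt = 18432π cm³/s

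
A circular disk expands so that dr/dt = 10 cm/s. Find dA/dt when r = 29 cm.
580π cm²/s

A = πr²
dA/dt = 2πr · dr/dt = 2π(29)(10) = 580π cm²/s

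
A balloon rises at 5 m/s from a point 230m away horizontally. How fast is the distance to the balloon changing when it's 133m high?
665√70589/70589 ≈ 2.503 m/s

z² = 230² + y²
z = √(230² + 133²) = √70589
dz/dt = y/z · dy/dt = 133/√70589 · 5 = 665√70589/70589 ≈ 2.503 m/s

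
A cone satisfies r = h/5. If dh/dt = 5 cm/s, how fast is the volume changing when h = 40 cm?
320π cm³/s

V = (1/3)π(h/5)²h = πh³/75
dV/dt = πh²/25 · 5
At h = 40: dV/dt = 320π cm³/s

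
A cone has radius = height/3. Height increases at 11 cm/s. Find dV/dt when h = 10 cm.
1100π/9 cm³/s

V = (1/3)π(h/3)²h = πh³/27
dV/dt = πh²/9 · 11
At h = 10: dV/dt = 1100π/9 cm³/s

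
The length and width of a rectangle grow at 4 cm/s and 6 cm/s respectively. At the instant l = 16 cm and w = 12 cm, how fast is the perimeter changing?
20 cm/s

P = 2(l + w)
dP/dt = 2(dl/dt + dw/dt) = 2(4 + 6) = 20 cm/s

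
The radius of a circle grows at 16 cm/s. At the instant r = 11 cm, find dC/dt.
32π cm/s

C = 2πr
dC/dt = 2π · dr/dt = 2π · 16 = 32π cm/s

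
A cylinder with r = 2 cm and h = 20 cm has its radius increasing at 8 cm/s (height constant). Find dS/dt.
384π cm²/s

S = 2πrh + 2πr² (lateral + bases)
dS/dt = (2πh + 4πr)·dr/dt = (2π·20 + 4π·2)·8
= 384π cm²/s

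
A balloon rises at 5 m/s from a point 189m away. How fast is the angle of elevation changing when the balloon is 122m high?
0.018674 rad/s

tan(θ) = y/189
sec²(θ) · dθ/dt = (1/189) · dy/dt
dθ/dt = cos²(θ)/189 · 5 = 189/(189² + 122²) · 5
dθ/dt = 0.018674 rad/s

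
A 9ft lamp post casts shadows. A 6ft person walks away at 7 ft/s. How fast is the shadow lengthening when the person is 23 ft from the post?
14 ft/s

By similar triangles: 9/(x+s) = 6/s
Solving: s = 6x/3
ds/dt = 6/3 · dx/dt = 2 · 7 = 14 ft/s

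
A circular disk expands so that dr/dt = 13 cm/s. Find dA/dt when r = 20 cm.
520π cm²/s

A = πr²
dA/dt = 2πr · dr/dt = 2π(20)(13) = 520π cm²/s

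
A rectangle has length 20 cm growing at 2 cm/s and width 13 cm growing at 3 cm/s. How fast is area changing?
86 cm²/s

A = lw
dA/dt = w·dl/dt + l·dw/dt = 13·2 + 20·3 = 86 cm²/s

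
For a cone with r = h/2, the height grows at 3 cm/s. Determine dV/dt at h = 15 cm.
675π/4 cm³/s

V = (1/3)π(h/2)²h = πh³/12
dV/dt = πh²/4 · 3
At h = 15: dV/dt = 675π/4 cm³/s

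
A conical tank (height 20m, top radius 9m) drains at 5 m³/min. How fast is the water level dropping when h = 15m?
80/(729π) ≈ 0.03493 m/min

r/h = 9/20, so r = (9/20)h
V = (1/3)πr²h = (1/3)π((9/20)h)²h = (27/400)πh³
dV/dh = (81/400)πh²
dh/dt = (dV/dt)/(dV/dh) = -5/((81/400)π·15²) = -80/(729π) m/min
The level is dropping at 80/(729π) ≈ 0.03493 m/min.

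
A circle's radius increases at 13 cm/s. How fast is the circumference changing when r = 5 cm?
26π cm/s

C = 2πr
dC/dt = 2π · dr/dt = 2π · 13 = 26π cm/s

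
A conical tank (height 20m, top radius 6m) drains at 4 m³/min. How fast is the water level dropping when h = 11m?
400/(1089π) ≈ 0.1169 m/min

r/h = 6/20, so r = (3/10)h
V = (1/3)πr²h = (1/3)π((3/10)h)²h = (3/100)πh³
dV/dh = (9/100)πh²
dh/dt = (dV/dt)/(dV/dh) = -4/((9/100)π·11²) = -400/(1089π) m/min
The level is dropping at 400/(1089π) ≈ 0.1169 m/min.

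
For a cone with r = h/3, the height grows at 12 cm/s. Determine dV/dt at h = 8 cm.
256π/3 cm³/s

V = (1/3)π(h/3)²h = πh³/27
dV/dt = πh²/9 · 12
At h = 8: dV/dt = 256π/3 cm³/s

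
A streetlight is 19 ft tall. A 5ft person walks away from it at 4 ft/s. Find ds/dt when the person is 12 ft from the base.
10/7 ft/s

By similar triangles: 19/(x+s) = 5/s
Solving: s = 5x/14
ds/dt = 5/14 · dx/dt = 5/14 · 4 = 10/7 ft/s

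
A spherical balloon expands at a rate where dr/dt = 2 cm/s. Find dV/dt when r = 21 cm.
3528π cm³/s

V = (4/3)πr³
dV/dt = dV/dr · dr/dt = 4πr² · 2
At r = 21: dV/dt = 3528π cm³/s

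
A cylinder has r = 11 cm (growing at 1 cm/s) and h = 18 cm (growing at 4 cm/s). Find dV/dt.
880π cm³/s

V = πr²h
dV/dt = 2πrh·dr/dt + πr²·dh/dt
= 2π(11)(18)(1) + π(11)²(4)
= 880π cm³/s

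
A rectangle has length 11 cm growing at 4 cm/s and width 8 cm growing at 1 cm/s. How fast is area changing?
43 cm²/s

A = lw
dA/dt = w·dl/dt + l·dw/dt = 8·4 + 11·1 = 43 cm²/s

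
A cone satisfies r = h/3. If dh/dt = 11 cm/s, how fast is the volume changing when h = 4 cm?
176π/9 cm³/s

V = (1/3)π(h/3)²h = πh³/27
dV/dt = πh²/9 · 11
At h = 4: dV/dt = 176π/9 cm³/s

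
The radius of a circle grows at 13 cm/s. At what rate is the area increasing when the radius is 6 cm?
156π cm²/s

A = πr²
dA/dt = 2πr · dr/dt = 2π(6)(13) = 156π cm²/s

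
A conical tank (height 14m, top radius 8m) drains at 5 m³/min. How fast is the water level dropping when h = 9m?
245/(1296π) ≈ 0.06017 m/min

r/h = 8/14, so r = (4/7)h
V = (1/3)πr²h = (1/3)π((4/7)h)²h = (16/147)πh³
dV/dh = (16/49)πh²
dh/dt = (dV/dt)/(dV/dh) = -5/((16/49)π·9²) = -245/(1296π) m/min
The level is dropping at 245/(1296π) ≈ 0.06017 m/min.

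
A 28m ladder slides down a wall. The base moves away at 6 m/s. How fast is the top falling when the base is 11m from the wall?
22√663/221 ≈ 2.563 m/s

x² + y² = 28²
2x·dx/dt + 2y·dy/dt = 0
dy/dt = -x/y · dx/dt = -11/√663 · 6 = -22√663/221 m/s
The top is descending at 22√663/221 ≈ 2.563 m/s.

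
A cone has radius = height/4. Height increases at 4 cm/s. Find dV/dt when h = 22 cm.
121π cm³/s

V = (1/3)π(h/4)²h = πh³/48
dV/dt = πh²/16 · 4
At h = 22: dV/dt = 121π cm³/s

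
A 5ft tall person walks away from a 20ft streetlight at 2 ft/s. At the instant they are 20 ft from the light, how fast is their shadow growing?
2/3 ft/s

By similar triangles: 20/(x+s) = 5/s
Solving: s = 5x/15
ds/dt = 5/15 · dx/dt = 1/3 · 2 = 2/3 ft/s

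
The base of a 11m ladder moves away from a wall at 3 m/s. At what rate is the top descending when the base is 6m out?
18√85/85 ≈ 1.952 m/s

x² + y² = 11²
2x·dx/dt + 2y·dy/dt = 0
dy/dt = -x/y · dx/dt = -6/√85 · 3 = -18√85/85 m/s
The top is descending at 18√85/85 ≈ 1.952 m/s.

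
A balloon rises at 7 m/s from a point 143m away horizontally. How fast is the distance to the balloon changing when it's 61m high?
427√24170/24170 ≈ 2.747 m/s

z² = 143² + y²
z = √(143² + 61²) = √24170
dz/dt = y/z · dy/dt = 61/√24170 · 7 = 427√24170/24170 ≈ 2.747 m/s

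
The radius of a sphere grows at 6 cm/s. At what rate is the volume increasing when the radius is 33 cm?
26136π cm³/s

V = (4/3)πr³
dV/dt = dV/dr · dr/dt = 4πr² · 6
At r = 33: dV/dt = 26136π cm³/s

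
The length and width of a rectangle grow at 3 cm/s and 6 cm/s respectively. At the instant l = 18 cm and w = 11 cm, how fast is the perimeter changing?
18 cm/s

P = 2(l + w)
dP/dt = 2(dl/dt + dw/dt) = 2(3 + 6) = 18 cm/s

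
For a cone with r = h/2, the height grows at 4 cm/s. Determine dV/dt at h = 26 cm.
676π cm³/s

V = (1/3)π(h/2)²h = πh³/12
dV/dt = πh²/4 · 4
At h = 26: dV/dt = 676π cm³/s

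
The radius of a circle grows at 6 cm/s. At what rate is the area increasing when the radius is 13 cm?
156π cm²/s

A = πr²
dA/dt = 2πr · dr/dt = 2π(13)(6) = 156π cm²/s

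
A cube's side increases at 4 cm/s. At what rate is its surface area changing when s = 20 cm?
960 cm²/s

A = 6s²
dA/dt = 12s · ds/dt = 12·20·4 = 960 cm²/s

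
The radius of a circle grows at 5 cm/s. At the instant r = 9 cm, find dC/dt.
10π cm/s

C = 2πr
dC/dt = 2π · dr/dt = 2π · 5 = 10π cm/s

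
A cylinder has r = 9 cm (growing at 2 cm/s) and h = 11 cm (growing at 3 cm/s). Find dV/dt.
639π cm³/s

V = πr²h
dV/dt = 2πrh·dr/dt + πr²·dh/dt
= 2π(9)(11)(2) + π(9)²(3)
= 639π cm³/s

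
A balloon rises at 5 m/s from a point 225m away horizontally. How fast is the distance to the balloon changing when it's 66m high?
110√6109/6109 ≈ 1.407 m/s

z² = 225² + y²
z = √(225² + 66²) = 3√6109
dz/dt = y/z · dy/dt = 66/(3√6109) · 5 = 110√6109/6109 ≈ 1.407 m/s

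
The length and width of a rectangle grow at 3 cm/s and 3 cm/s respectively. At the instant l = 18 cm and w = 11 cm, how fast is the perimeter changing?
12 cm/s

P = 2(l + w)
dP/dt = 2(dl/dt + dw/dt) = 2(3 + 3) = 12 cm/s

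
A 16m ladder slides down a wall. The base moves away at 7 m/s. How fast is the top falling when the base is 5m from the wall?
5√231/33 ≈ 2.303 m/s

x² + y² = 16²
2x·dx/dt + 2y·dy/dt = 0
dy/dt = -x/y · dx/dt = -5/√231 · 7 = -5√231/33 m/s
The top is descending at 5√231/33 ≈ 2.303 m/s.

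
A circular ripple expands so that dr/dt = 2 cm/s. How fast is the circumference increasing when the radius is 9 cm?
4π cm/s

C = 2πr
dC/dt = 2π · dr/dt = 2π · 2 = 4π cm/s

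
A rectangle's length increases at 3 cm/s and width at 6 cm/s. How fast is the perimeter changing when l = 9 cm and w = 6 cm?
18 cm/s

P = 2(l + w)
dP/dt = 2(dl/dt + dw/dt) = 2(3 + 6) = 18 cm/s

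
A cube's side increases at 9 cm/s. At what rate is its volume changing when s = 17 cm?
7803 cm³/s

V = s³
dV/dt = 3s² · ds/dt = 3·17²·9 = 7803 cm³/s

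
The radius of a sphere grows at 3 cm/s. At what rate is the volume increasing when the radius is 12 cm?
1728π cm³/s

V = (4/3)πr³
dV/dt = dV/dr · dr/dt = 4πr² · 3
At r = 12: dV/dt = 1728π cm³/s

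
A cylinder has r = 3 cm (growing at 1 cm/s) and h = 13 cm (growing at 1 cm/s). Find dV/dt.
87π cm³/s

V = πr²h
dV/dt = 2πrh·dr/dt + πr²·dh/dt
= 2π(3)(13)(1) + π(3)²(1)
= 87π cm³/s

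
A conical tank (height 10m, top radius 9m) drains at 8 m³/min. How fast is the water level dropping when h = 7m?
800/(3969π) ≈ 0.06416 m/min

r/h = 9/10, so r = (9/10)h
V = (1/3)πr²h = (1/3)π((9/10)h)²h = (27/100)πh³
dV/dh = (81/100)πh²
dh/dt = (dV/dt)/(dV/dh) = -8/((81/100)π·7²) = -800/(3969π) m/min
The level is dropping at 800/(3969π) ≈ 0.06416 m/min.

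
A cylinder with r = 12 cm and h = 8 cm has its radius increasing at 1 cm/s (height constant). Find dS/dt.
64π cm²/s

S = 2πrh + 2πr² (lateral + bases)
dS/dt = (2πh + 4πr)·dr/dt = (2π·8 + 4π·12)·1
= 64π cm²/s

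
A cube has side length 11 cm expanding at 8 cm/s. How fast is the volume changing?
2904 cm³/s

V = s³
dV/dt = 3s² · ds/dt = 3·11²·8 = 2904 cm³/s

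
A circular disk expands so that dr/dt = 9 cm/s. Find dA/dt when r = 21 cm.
378π cm²/s

A = πr²
dA/dt = 2πr · dr/dt = 2π(21)(9) = 378π cm²/s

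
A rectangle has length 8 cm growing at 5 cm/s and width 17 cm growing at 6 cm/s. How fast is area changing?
133 cm²/s

A = lw
dA/dt = w·dl/dt + l·dw/dt = 17·5 + 8·6 = 133 cm²/s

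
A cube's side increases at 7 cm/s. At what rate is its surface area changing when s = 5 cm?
420 cm²/s

A = 6s²
dA/dt = 12s · ds/dt = 12·5·7 = 420 cm²/s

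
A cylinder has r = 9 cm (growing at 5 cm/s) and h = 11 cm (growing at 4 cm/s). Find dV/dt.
1314π cm³/s

V = πr²h
dV/dt = 2πrh·dr/dt + πr²·dh/dt
= 2π(9)(11)(5) + π(9)²(4)
= 1314π cm³/s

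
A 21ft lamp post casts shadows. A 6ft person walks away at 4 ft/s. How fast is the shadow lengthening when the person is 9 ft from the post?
8/5 ft/s

By similar triangles: 21/(x+s) = 6/s
Solving: s = 6x/15
ds/dt = 6/15 · dx/dt = 2/5 · 4 = 8/5 ft/s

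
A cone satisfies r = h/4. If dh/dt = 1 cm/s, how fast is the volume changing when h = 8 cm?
4π cm³/s

V = (1/3)π(h/4)²h = πh³/48
dV/dt = πh²/16 · 1
At h = 8: dV/dt = 4π cm³/s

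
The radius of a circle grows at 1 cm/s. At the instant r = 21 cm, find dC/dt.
2π cm/s

C = 2πr
dC/dt = 2π · dr/dt = 2π · 1 = 2π cm/s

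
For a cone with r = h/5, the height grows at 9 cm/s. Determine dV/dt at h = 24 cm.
5184π/25 cm³/s

V = (1/3)π(h/5)²h = πh³/75
dV/dt = πh²/25 · 9
At h = 24: dV/dt = 5184π/25 cm³/s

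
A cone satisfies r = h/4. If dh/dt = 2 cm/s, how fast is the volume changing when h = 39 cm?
1521π/8 cm³/s

V = (1/3)π(h/4)²h = πh³/48
dV/dt = πh²/16 · 2
At h = 39: dV/dt = 1521π/8 cm³/s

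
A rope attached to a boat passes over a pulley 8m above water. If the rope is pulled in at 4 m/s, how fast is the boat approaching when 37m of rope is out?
148√145/435 ≈ 4.097 m/s

rope² = x² + 8²
x = √(37² - 8²) = 3√145
dx/dt = (rope/x) · d(rope)/dt = (37/(3√145)) · (-4) = -148√145/435 m/s
The boat approaches at 148√145/435 ≈ 4.097 m/s.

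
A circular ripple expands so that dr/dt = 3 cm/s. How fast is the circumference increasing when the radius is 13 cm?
6π cm/s

C = 2πr
dC/dt = 2π · dr/dt = 2π · 3 = 6π cm/s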